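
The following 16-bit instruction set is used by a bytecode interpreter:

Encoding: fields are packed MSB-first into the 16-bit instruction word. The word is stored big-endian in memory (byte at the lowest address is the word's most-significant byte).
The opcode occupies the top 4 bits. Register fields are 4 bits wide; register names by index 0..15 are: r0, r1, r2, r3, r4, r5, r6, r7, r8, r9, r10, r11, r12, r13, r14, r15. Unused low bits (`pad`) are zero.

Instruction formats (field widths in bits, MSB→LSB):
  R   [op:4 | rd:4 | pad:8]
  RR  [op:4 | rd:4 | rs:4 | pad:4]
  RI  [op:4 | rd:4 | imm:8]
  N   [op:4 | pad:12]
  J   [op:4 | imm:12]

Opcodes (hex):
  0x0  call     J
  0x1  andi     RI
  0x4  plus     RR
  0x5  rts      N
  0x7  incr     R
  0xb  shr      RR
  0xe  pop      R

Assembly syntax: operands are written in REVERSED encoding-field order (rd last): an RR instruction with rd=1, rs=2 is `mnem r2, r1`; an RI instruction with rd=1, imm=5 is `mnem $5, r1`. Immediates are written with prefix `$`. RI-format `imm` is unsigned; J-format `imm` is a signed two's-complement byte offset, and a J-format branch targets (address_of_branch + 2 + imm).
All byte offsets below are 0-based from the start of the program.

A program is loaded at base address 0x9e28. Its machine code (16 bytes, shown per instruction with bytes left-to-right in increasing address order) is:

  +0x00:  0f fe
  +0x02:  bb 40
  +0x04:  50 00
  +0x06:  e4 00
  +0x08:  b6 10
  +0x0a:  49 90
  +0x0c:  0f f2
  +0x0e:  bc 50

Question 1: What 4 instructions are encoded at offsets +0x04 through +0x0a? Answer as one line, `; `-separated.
[04] 50 00 → 0x5000
  top 4b → 0x5 → rts [N]
[06] e4 00 → 0xe400
  top 4b → 0xe → pop [R]
  [11:8] rd=4 = r4
[08] b6 10 → 0xb610
  top 4b → 0xb → shr [RR]
  [11:8] rd=6 = r6
  [7:4] rs=1 = r1
[0a] 49 90 → 0x4990
  top 4b → 0x4 → plus [RR]
  [11:8] rd=9 = r9
  [7:4] rs=9 = r9

rts; pop r4; shr r1, r6; plus r9, r9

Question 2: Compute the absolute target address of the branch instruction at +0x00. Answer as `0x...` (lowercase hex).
+0x00: 0f fe ⇒ word 0x0ffe (big)
  top 4b → 0x0 → call [J]
  [11:0] imm=4094 (s12→-2) = $-2
  target = base 0x9e28 + off 0x00 + 2 + imm -2 = 0x9e28

0x9e28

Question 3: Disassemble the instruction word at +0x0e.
shr r5, r12

@+0e  big-endian(bc 50) = 0xbc50
  opcode bits[15:12]=0xb: shr/RR
  [11:8] rd=12 = r12
  [7:4] rs=5 = r5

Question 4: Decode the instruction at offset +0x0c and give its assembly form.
[0c] 0f f2 → 0x0ff2
  top 4b → 0x0 → call [J]
  [11:0] imm=4082 (s12→-14) = $-14

call $-14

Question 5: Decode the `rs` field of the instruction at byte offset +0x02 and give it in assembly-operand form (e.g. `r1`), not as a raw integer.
[02] bb 40 → 0xbb40
  top 4b → 0xb → shr [RR]
  rd@[11:8]=0xb ⇒ r11
  rs@[7:4]=0x4 ⇒ r4

r4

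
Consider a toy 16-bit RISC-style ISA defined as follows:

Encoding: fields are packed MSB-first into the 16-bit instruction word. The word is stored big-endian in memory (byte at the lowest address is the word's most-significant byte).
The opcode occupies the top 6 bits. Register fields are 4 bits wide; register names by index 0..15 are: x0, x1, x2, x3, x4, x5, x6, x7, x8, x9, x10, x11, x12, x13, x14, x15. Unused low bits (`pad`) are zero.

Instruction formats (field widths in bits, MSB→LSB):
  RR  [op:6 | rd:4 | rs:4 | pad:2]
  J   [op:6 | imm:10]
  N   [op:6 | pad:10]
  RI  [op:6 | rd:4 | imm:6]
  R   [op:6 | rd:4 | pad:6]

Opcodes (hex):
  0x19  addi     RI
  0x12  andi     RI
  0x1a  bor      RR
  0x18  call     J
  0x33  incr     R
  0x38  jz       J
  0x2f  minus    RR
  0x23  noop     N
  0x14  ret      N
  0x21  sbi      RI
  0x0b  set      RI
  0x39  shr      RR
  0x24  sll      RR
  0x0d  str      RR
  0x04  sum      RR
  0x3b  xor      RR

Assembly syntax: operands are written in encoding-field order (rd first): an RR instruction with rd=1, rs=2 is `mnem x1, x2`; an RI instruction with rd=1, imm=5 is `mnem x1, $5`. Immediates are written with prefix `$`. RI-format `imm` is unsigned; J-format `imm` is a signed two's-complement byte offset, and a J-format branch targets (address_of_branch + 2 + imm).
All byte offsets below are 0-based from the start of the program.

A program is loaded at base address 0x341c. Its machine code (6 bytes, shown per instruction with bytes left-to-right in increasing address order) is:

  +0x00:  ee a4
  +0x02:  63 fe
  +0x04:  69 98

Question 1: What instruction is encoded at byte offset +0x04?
bor x6, x6

off 0x04: read 69 98 as big → 0x6998
  opcode bits[15:10]=0x1a: bor/RR
  rd@[9:6]=0x6 ⇒ x6
  rs@[5:2]=0x6 ⇒ x6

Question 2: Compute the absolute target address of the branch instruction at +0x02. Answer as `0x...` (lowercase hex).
0x341e

[02] 63 fe → 0x63fe
  top 6b → 0x18 → call [J]
  [9:0] imm=1022 (s10→-2) = $-2
  target = base 0x341c + off 0x02 + 2 + imm -2 = 0x341e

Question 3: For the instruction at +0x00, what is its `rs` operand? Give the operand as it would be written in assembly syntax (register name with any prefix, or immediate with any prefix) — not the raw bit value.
+0x00: ee a4 ⇒ word 0xeea4 (big)
  top 6b → 0x3b → xor [RR]
  rd@[9:6]=0xa ⇒ x10
  rs@[5:2]=0x9 ⇒ x9

x9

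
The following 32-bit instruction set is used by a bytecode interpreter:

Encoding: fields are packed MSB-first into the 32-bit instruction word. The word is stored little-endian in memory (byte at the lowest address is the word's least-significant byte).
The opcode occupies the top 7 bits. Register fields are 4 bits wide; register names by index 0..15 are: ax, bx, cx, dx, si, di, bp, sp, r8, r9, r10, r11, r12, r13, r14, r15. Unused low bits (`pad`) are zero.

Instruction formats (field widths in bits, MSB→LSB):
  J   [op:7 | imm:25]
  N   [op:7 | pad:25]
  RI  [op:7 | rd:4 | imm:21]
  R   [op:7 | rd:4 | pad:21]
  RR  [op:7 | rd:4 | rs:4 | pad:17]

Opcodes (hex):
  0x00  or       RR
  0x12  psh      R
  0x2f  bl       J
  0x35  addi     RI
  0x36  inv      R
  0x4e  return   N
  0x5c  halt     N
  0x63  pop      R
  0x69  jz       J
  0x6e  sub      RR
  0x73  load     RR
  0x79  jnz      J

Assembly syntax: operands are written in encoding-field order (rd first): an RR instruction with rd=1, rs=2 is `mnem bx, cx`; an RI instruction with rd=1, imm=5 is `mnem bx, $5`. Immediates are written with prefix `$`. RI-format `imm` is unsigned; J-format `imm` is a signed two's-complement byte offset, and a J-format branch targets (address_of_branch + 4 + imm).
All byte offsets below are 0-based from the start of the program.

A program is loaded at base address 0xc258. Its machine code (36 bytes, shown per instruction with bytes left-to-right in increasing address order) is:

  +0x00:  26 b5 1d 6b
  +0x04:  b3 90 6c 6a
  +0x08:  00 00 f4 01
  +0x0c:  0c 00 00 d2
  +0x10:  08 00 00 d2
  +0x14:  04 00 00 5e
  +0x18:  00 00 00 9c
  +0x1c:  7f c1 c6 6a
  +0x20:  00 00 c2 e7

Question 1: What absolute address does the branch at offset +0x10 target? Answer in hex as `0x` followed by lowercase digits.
[10] 08 00 00 d2 → 0xd2000008
  opcode bits[31:25]=0x69: jz/J
  imm@[24:0]=0x8 ⇒ $8
  target = base 0xc258 + off 0x10 + 4 + imm 8 = 0xc274

0xc274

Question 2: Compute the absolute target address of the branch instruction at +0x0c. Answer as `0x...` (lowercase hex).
0xc274

off 0x0c: read 0c 00 00 d2 as little → 0xd200000c
  opcode bits[31:25]=0x69: jz/J
  [24:0] imm=12 = $12
  target = base 0xc258 + off 0x0c + 4 + imm 12 = 0xc274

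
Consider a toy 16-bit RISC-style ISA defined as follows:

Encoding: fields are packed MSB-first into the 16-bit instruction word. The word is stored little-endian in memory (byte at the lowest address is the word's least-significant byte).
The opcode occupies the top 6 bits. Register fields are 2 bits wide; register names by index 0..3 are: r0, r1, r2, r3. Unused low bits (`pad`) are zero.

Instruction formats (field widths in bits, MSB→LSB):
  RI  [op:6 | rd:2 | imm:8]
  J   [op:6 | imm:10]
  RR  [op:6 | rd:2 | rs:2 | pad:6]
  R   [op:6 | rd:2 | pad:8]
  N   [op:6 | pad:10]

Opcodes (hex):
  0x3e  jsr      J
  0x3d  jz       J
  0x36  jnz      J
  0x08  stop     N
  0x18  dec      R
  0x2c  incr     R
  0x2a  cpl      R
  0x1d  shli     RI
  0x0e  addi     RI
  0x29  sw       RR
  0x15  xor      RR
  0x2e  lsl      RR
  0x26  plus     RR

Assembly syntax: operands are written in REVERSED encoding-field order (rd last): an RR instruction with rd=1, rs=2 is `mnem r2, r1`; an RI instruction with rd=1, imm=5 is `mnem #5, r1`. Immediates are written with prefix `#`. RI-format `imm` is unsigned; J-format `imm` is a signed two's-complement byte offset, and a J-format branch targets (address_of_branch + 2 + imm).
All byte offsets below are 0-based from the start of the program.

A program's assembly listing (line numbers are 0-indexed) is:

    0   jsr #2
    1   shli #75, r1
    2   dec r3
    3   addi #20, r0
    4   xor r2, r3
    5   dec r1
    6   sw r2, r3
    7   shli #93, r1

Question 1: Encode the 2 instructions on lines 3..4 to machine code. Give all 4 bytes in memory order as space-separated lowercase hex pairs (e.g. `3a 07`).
line 3 (addi): pack op=0xe:6|rd=0:2|imm=20:8 = 0x3814; little→ 14 38
line 4 (xor): pack op=0x15:6|rd=3:2|rs=2:2|pad=0:6 = 0x5780; little→ 80 57

14 38 80 57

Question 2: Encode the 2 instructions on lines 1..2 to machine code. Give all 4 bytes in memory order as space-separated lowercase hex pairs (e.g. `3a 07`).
L1: shli op=0x1d:6|rd=1:2|imm=75:8 ⇒ 0x754b ⇒ little 4b 75
L2: dec op=0x18:6|rd=3:2|pad=0:8 ⇒ 0x6300 ⇒ little 00 63

4b 75 00 63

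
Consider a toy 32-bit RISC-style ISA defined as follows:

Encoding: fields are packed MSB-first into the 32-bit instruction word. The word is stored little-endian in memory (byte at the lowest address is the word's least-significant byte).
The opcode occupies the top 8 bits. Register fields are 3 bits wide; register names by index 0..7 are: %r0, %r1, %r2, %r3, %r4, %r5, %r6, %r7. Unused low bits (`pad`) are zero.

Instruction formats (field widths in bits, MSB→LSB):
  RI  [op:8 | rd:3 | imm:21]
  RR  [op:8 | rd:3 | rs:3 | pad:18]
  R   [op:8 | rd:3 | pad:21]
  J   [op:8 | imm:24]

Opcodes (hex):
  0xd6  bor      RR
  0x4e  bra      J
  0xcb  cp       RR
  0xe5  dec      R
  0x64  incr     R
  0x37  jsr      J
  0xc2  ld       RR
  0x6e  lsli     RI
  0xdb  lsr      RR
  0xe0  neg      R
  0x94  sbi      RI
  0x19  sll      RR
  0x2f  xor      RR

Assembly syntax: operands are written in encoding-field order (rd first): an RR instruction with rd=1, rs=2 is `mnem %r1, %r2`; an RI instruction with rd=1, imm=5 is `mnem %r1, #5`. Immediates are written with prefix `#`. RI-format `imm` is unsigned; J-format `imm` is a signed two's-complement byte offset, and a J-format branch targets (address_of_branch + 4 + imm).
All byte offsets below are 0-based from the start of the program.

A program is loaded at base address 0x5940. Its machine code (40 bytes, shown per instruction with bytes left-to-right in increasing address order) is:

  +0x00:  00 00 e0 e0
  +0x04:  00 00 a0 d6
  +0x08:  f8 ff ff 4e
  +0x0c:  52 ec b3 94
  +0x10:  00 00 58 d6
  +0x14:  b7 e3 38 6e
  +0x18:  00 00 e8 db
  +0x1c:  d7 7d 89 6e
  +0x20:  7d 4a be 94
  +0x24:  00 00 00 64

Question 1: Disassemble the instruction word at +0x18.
+0x18: 00 00 e8 db ⇒ word 0xdbe80000 (little)
  opcode bits[31:24]=0xdb: lsr/RR
  rd: (w>>21)&0x7=0x7 → %r7
  rs: (w>>18)&0x7=0x2 → %r2

lsr %r7, %r2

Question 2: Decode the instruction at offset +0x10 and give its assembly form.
bor %r2, %r6

+0x10: 00 00 58 d6 ⇒ word 0xd6580000 (little)
  op=0xd6580000>>24=0xd6 ⇒ bor (RR)
  rd: (w>>21)&0x7=0x2 → %r2
  rs: (w>>18)&0x7=0x6 → %r6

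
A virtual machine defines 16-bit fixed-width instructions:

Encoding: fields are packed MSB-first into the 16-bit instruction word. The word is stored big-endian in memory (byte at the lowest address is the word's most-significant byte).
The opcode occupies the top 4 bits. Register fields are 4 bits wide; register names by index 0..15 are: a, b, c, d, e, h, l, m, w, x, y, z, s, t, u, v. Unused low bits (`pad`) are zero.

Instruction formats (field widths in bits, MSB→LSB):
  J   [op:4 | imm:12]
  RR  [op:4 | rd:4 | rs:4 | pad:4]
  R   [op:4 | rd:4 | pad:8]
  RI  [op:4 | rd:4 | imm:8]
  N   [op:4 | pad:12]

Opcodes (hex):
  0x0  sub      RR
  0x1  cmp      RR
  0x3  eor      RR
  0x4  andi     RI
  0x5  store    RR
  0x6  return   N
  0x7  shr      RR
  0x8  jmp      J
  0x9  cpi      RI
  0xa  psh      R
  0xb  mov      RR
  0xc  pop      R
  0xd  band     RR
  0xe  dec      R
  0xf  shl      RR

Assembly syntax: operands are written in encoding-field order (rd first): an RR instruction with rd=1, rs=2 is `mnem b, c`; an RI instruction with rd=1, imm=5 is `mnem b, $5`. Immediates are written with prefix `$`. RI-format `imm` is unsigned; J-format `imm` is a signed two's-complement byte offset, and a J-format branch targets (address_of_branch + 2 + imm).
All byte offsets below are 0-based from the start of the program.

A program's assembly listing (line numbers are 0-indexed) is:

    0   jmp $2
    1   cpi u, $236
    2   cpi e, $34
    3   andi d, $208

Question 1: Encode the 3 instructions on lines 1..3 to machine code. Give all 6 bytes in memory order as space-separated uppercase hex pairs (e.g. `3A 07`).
9E EC 94 22 43 D0

L1: cpi op=0x9:4|rd=14:4|imm=236:8 ⇒ 0x9eec ⇒ big 9e ec
L2: cpi op=0x9:4|rd=4:4|imm=34:8 ⇒ 0x9422 ⇒ big 94 22
L3: andi op=0x4:4|rd=3:4|imm=208:8 ⇒ 0x43d0 ⇒ big 43 d0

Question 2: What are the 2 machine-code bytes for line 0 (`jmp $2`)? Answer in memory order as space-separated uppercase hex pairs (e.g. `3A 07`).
80 02

line 0 (jmp): pack op=0x8:4|imm=2:12 = 0x8002; big→ 80 02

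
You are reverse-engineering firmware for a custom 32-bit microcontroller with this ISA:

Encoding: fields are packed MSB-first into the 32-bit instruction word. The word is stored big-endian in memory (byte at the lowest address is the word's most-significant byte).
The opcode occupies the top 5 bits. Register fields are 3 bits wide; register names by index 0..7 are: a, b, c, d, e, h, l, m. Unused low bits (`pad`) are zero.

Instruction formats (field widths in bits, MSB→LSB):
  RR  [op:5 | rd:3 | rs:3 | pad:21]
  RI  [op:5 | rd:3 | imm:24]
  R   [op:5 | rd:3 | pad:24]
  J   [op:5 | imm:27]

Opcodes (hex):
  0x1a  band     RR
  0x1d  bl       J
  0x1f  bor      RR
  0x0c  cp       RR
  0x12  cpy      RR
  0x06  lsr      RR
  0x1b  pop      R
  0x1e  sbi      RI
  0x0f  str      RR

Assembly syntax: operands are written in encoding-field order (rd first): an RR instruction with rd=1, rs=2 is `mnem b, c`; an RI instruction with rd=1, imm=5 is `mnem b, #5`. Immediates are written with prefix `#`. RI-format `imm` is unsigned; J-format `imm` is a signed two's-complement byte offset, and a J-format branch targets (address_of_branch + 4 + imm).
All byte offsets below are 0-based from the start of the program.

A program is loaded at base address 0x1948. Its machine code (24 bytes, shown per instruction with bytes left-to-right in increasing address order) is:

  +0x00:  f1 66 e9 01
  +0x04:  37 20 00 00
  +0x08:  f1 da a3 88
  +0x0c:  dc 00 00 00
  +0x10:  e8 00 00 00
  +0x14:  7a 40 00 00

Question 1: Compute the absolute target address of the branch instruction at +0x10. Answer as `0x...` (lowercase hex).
0x195c

+0x10: e8 00 00 00 ⇒ word 0xe8000000 (big)
  op=0xe8000000>>27=0x1d ⇒ bl (J)
  imm@[26:0]=0x0 ⇒ #0
  target = base 0x1948 + off 0x10 + 4 + imm 0 = 0x195c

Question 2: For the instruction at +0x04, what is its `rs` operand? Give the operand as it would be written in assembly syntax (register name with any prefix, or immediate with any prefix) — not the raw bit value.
[04] 37 20 00 00 → 0x37200000
  top 5b → 0x6 → lsr [RR]
  rd: (w>>24)&0x7=0x7 → m
  rs: (w>>21)&0x7=0x1 → b

b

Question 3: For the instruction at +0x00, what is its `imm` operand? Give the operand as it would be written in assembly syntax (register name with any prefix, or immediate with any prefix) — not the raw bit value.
@+00  big-endian(f1 66 e9 01) = 0xf166e901
  opcode bits[31:27]=0x1e: sbi/RI
  rd: (w>>24)&0x7=0x1 → b
  imm: (w>>0)&0xffffff=0x66e901 → #6744321

#6744321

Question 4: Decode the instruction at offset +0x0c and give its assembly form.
@+0c  big-endian(dc 00 00 00) = 0xdc000000
  op=0xdc000000>>27=0x1b ⇒ pop (R)
  rd@[26:24]=0x4 ⇒ e

pop e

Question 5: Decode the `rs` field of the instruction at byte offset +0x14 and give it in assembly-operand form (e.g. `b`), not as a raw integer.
c

+0x14: 7a 40 00 00 ⇒ word 0x7a400000 (big)
  top 5b → 0xf → str [RR]
  rd: (w>>24)&0x7=0x2 → c
  rs: (w>>21)&0x7=0x2 → c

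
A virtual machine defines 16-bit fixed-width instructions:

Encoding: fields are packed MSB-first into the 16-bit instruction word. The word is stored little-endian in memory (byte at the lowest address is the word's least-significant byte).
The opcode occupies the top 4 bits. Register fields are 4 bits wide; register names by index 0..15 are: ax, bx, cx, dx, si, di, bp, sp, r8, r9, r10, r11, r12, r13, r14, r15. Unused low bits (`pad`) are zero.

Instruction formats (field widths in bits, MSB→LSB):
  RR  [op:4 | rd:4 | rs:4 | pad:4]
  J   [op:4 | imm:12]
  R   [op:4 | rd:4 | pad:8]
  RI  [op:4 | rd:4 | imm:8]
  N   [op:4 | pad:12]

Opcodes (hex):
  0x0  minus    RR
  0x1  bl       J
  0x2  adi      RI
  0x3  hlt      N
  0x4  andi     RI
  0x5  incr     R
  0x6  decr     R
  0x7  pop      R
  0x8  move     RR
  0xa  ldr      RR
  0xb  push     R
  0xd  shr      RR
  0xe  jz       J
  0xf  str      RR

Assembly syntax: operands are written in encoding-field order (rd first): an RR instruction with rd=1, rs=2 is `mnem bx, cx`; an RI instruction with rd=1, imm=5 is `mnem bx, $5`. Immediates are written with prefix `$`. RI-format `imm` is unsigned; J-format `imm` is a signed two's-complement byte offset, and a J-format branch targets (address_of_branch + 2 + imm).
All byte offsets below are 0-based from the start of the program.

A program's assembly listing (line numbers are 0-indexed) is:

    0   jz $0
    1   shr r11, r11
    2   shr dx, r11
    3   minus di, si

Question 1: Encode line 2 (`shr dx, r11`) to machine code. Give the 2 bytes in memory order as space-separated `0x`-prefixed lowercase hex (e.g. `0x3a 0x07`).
0xb0 0xd3

line 2 (shr): pack op=0xd:4|rd=3:4|rs=11:4|pad=0:4 = 0xd3b0; little→ b0 d3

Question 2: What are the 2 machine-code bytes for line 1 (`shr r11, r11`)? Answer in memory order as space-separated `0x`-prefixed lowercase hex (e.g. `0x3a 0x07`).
0xb0 0xdb

L1: shr op=0xd:4|rd=11:4|rs=11:4|pad=0:4 ⇒ 0xdbb0 ⇒ little b0 db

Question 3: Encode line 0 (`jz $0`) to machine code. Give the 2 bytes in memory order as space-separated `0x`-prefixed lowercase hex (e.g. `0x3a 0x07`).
0x00 0xe0

L0: jz op=0xe:4|imm=0:12 ⇒ 0xe000 ⇒ little 00 e0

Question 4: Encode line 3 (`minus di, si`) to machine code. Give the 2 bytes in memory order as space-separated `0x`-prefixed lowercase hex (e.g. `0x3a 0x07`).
0x40 0x05

L3: minus op=0x0:4|rd=5:4|rs=4:4|pad=0:4 ⇒ 0x0540 ⇒ little 40 05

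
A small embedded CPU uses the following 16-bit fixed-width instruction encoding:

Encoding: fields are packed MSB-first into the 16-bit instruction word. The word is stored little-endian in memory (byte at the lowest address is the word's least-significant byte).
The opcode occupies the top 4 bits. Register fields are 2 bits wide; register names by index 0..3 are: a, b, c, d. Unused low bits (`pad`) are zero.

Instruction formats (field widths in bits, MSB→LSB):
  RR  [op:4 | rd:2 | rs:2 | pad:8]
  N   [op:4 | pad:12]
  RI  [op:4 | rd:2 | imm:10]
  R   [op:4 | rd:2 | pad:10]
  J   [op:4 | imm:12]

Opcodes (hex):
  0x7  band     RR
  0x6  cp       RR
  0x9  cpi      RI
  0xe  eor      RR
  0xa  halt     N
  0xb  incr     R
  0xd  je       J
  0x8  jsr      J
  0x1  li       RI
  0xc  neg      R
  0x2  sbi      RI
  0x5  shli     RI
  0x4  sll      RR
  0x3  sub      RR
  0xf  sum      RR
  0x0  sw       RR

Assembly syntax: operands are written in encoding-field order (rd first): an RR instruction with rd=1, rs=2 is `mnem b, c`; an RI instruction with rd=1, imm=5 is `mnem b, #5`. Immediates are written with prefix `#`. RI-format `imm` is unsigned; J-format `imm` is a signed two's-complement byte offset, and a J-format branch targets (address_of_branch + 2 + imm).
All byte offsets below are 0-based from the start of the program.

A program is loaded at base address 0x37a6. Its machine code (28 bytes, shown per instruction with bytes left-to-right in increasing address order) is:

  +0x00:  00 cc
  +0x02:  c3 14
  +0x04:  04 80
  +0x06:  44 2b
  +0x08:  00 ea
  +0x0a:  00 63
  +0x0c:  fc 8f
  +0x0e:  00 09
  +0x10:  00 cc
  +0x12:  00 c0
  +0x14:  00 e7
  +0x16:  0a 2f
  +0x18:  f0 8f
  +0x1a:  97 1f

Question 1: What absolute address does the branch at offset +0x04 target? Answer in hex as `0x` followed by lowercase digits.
0x37b0

off 0x04: read 04 80 as little → 0x8004
  op=0x8004>>12=0x8 ⇒ jsr (J)
  imm: (w>>0)&0xfff=0x4 → #4
  target = base 0x37a6 + off 0x04 + 2 + imm 4 = 0x37b0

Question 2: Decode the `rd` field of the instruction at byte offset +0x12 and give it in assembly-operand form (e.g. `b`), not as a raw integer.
+0x12: 00 c0 ⇒ word 0xc000 (little)
  top 4b → 0xc → neg [R]
  rd: (w>>10)&0x3=0x0 → a

a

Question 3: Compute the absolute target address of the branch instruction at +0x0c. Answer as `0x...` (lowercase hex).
0x37b0

+0x0c: fc 8f ⇒ word 0x8ffc (little)
  opcode bits[15:12]=0x8: jsr/J
  [11:0] imm=4092 (s12→-4) = #-4
  target = base 0x37a6 + off 0x0c + 2 + imm -4 = 0x37b0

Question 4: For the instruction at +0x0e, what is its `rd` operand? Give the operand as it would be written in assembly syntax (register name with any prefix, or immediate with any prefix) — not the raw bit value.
c

@+0e  little-endian(00 09) = 0x0900
  top 4b → 0x0 → sw [RR]
  rd@[11:10]=0x2 ⇒ c
  rs@[9:8]=0x1 ⇒ b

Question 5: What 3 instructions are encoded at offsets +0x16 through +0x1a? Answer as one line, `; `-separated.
sbi d, #778; jsr #-16; li d, #919

[16] 0a 2f → 0x2f0a
  op=0x2f0a>>12=0x2 ⇒ sbi (RI)
  [11:10] rd=3 = d
  [9:0] imm=778 = #778
[18] f0 8f → 0x8ff0
  op=0x8ff0>>12=0x8 ⇒ jsr (J)
  [11:0] imm=4080 (s12→-16) = #-16
[1a] 97 1f → 0x1f97
  op=0x1f97>>12=0x1 ⇒ li (RI)
  [11:10] rd=3 = d
  [9:0] imm=919 = #919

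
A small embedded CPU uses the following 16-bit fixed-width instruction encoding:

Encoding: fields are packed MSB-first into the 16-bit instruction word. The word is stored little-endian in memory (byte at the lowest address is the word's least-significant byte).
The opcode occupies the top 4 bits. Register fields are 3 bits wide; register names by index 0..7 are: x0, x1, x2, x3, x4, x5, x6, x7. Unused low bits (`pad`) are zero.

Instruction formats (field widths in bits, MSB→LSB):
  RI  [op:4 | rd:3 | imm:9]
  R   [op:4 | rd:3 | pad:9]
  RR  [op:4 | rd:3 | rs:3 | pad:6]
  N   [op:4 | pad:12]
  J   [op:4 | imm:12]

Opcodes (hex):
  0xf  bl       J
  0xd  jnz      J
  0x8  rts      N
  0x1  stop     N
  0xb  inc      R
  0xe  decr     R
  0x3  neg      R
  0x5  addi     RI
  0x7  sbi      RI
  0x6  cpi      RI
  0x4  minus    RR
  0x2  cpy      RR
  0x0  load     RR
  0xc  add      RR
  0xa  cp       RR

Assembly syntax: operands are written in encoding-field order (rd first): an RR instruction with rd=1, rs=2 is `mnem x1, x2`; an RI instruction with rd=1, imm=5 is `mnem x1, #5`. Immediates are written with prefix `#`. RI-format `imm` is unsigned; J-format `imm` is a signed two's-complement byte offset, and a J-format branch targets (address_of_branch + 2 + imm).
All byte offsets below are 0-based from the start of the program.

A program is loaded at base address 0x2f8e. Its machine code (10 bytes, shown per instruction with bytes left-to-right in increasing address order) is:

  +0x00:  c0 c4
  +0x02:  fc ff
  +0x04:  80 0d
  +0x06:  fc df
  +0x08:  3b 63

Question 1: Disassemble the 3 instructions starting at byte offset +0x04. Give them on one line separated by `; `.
off 0x04: read 80 0d as little → 0x0d80
  op=0x0d80>>12=0x0 ⇒ load (RR)
  [11:9] rd=6 = x6
  [8:6] rs=6 = x6
off 0x06: read fc df as little → 0xdffc
  op=0xdffc>>12=0xd ⇒ jnz (J)
  [11:0] imm=4092 (s12→-4) = #-4
off 0x08: read 3b 63 as little → 0x633b
  op=0x633b>>12=0x6 ⇒ cpi (RI)
  [11:9] rd=1 = x1
  [8:0] imm=315 = #315

load x6, x6; jnz #-4; cpi x1, #315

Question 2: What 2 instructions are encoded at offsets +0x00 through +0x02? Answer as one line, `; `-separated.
[00] c0 c4 → 0xc4c0
  opcode bits[15:12]=0xc: add/RR
  rd: (w>>9)&0x7=0x2 → x2
  rs: (w>>6)&0x7=0x3 → x3
[02] fc ff → 0xfffc
  opcode bits[15:12]=0xf: bl/J
  imm: (w>>0)&0xfff=0xffc (s12→-4) → #-4

add x2, x3; bl #-4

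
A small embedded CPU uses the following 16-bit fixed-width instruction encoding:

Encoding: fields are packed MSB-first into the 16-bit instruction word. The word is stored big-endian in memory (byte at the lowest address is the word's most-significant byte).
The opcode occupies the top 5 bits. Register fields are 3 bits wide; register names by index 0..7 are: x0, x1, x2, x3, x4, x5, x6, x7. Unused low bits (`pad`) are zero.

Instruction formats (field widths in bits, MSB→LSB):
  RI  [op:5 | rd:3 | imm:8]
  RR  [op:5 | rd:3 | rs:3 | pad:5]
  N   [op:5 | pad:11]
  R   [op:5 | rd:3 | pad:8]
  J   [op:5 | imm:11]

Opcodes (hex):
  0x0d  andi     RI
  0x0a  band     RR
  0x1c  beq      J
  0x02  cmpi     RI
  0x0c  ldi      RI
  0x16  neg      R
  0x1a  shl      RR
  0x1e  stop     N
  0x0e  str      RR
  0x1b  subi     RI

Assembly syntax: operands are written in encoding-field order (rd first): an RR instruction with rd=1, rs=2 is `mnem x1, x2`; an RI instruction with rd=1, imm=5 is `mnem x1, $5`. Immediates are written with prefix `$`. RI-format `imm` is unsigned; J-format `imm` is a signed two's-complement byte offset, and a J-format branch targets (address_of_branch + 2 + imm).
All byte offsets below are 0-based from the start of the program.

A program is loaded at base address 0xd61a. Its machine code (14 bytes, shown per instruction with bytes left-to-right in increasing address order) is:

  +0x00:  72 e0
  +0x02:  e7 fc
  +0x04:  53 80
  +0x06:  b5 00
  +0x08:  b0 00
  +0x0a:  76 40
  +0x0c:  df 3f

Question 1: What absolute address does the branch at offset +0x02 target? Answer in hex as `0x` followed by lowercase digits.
0xd61a

off 0x02: read e7 fc as big → 0xe7fc
  op=0xe7fc>>11=0x1c ⇒ beq (J)
  [10:0] imm=2044 (s11→-4) = $-4
  target = base 0xd61a + off 0x02 + 2 + imm -4 = 0xd61a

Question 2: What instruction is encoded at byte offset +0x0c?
subi x7, $63

+0x0c: df 3f ⇒ word 0xdf3f (big)
  opcode bits[15:11]=0x1b: subi/RI
  rd@[10:8]=0x7 ⇒ x7
  imm@[7:0]=0x3f ⇒ $63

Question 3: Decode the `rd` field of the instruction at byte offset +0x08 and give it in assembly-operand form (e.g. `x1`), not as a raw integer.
x0

@+08  big-endian(b0 00) = 0xb000
  opcode bits[15:11]=0x16: neg/R
  rd: (w>>8)&0x7=0x0 → x0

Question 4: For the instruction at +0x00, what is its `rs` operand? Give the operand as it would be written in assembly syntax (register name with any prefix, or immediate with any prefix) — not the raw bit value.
+0x00: 72 e0 ⇒ word 0x72e0 (big)
  top 5b → 0xe → str [RR]
  [10:8] rd=2 = x2
  [7:5] rs=7 = x7

x7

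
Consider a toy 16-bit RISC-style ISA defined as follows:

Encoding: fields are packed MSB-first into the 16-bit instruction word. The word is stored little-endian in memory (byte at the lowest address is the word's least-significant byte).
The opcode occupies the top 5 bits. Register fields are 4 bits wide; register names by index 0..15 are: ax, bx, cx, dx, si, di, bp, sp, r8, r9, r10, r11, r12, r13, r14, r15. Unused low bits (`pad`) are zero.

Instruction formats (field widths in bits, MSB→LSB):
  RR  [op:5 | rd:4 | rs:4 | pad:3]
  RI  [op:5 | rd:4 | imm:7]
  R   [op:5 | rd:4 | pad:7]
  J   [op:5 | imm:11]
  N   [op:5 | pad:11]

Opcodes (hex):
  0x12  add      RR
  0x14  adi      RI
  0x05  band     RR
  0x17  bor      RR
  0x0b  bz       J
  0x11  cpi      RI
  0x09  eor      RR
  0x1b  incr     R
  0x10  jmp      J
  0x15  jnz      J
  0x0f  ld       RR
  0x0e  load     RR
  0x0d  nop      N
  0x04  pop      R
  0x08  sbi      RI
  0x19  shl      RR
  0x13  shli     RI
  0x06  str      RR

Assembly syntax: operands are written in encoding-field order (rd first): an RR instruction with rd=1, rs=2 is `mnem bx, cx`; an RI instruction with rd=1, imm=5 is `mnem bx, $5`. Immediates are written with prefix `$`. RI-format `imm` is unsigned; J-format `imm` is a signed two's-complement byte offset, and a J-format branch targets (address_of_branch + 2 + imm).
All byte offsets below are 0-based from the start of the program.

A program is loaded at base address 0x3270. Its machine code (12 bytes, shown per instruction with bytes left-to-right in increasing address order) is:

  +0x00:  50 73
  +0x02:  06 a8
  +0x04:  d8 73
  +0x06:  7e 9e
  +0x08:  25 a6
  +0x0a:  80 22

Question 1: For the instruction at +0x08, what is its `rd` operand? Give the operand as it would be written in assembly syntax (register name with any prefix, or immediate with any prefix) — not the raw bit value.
r12

[08] 25 a6 → 0xa625
  op=0xa625>>11=0x14 ⇒ adi (RI)
  rd: (w>>7)&0xf=0xc → r12
  imm: (w>>0)&0x7f=0x25 → $37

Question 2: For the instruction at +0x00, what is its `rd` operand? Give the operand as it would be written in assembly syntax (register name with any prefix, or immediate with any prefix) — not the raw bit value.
off 0x00: read 50 73 as little → 0x7350
  op=0x7350>>11=0xe ⇒ load (RR)
  [10:7] rd=6 = bp
  [6:3] rs=10 = r10

bp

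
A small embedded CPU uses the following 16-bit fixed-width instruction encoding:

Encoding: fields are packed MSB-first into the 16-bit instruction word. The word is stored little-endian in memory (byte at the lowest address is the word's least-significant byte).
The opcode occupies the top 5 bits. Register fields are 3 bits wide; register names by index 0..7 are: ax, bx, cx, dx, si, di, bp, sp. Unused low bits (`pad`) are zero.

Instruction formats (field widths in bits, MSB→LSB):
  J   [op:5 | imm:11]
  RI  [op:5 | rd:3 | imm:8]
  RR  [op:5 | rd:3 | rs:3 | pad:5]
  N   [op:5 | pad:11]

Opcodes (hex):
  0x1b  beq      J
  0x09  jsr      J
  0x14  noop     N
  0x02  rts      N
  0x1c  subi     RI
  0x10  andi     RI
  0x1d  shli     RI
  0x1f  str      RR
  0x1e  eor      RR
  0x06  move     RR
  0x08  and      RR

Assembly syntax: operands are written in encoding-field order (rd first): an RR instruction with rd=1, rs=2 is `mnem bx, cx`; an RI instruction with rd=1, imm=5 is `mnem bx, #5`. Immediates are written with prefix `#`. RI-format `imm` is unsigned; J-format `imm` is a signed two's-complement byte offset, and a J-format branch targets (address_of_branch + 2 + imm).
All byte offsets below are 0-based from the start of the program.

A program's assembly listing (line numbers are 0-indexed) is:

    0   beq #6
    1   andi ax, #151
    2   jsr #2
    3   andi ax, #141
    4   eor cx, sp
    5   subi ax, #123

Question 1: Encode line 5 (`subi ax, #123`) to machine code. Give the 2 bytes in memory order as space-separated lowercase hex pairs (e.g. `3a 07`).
7b e0

5. subi fields op=0x1c:5|rd=0:3|imm=123:8 → word e07bh → 7b e0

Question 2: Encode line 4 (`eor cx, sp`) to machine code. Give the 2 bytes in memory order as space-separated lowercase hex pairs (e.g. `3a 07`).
line 4 (eor): pack op=0x1e:5|rd=2:3|rs=7:3|pad=0:5 = 0xf2e0; little→ e0 f2

e0 f2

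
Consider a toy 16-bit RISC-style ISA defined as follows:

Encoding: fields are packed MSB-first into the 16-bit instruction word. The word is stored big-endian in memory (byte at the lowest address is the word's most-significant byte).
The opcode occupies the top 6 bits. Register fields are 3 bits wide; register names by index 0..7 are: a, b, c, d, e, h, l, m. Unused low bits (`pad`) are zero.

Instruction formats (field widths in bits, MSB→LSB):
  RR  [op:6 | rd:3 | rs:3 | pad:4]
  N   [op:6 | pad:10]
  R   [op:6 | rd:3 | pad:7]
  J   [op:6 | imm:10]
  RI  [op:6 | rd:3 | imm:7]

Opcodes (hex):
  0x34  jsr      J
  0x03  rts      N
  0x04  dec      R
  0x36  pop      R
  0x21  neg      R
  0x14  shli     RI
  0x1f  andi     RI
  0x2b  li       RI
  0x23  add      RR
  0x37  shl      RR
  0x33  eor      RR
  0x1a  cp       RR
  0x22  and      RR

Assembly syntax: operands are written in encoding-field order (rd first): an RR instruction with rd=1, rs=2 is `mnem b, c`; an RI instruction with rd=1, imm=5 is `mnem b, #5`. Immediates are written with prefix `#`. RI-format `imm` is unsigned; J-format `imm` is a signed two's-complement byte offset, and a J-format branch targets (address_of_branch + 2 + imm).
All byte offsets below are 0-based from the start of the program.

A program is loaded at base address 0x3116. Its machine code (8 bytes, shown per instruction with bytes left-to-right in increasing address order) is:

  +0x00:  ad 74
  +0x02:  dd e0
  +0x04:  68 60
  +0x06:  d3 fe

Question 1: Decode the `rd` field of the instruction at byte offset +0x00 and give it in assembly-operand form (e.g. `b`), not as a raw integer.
c

[00] ad 74 → 0xad74
  top 6b → 0x2b → li [RI]
  rd: (w>>7)&0x7=0x2 → c
  imm: (w>>0)&0x7f=0x74 → #116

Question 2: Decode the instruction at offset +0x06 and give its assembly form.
jsr #-2

[06] d3 fe → 0xd3fe
  opcode bits[15:10]=0x34: jsr/J
  [9:0] imm=1022 (s10→-2) = #-2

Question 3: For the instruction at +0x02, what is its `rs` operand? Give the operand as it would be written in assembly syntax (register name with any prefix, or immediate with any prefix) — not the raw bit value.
[02] dd e0 → 0xdde0
  top 6b → 0x37 → shl [RR]
  rd: (w>>7)&0x7=0x3 → d
  rs: (w>>4)&0x7=0x6 → l

l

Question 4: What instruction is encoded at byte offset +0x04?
[04] 68 60 → 0x6860
  op=0x6860>>10=0x1a ⇒ cp (RR)
  [9:7] rd=0 = a
  [6:4] rs=6 = l

cp a, l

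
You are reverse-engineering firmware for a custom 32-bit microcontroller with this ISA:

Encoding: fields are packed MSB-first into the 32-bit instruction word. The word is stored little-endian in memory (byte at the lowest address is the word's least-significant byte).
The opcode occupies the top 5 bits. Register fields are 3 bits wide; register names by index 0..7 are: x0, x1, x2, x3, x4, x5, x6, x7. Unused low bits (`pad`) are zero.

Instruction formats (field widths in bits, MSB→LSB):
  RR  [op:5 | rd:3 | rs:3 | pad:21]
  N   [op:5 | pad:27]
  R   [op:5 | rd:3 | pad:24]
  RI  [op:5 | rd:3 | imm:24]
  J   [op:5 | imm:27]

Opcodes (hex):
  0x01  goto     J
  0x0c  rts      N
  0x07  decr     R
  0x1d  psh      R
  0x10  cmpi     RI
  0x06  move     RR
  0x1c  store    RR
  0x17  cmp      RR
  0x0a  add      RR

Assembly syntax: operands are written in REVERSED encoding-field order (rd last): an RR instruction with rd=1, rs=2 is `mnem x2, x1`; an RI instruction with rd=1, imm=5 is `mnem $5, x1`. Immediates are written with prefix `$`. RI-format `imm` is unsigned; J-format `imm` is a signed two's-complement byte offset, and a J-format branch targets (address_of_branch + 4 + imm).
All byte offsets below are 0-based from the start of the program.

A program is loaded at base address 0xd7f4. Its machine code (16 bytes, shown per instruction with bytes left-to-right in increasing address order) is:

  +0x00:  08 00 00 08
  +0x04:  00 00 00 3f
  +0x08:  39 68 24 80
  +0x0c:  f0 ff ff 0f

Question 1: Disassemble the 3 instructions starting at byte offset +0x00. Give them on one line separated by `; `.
goto $8; decr x7; cmpi $2385977, x0

[00] 08 00 00 08 → 0x08000008
  opcode bits[31:27]=0x1: goto/J
  imm@[26:0]=0x8 ⇒ $8
[04] 00 00 00 3f → 0x3f000000
  opcode bits[31:27]=0x7: decr/R
  rd@[26:24]=0x7 ⇒ x7
[08] 39 68 24 80 → 0x80246839
  opcode bits[31:27]=0x10: cmpi/RI
  rd@[26:24]=0x0 ⇒ x0
  imm@[23:0]=0x246839 ⇒ $2385977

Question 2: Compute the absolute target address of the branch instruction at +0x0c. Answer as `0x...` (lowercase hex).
0xd7f4

+0x0c: f0 ff ff 0f ⇒ word 0x0ffffff0 (little)
  op=0x0ffffff0>>27=0x1 ⇒ goto (J)
  [26:0] imm=134217712 (s27→-16) = $-16
  target = base 0xd7f4 + off 0x0c + 4 + imm -16 = 0xd7f4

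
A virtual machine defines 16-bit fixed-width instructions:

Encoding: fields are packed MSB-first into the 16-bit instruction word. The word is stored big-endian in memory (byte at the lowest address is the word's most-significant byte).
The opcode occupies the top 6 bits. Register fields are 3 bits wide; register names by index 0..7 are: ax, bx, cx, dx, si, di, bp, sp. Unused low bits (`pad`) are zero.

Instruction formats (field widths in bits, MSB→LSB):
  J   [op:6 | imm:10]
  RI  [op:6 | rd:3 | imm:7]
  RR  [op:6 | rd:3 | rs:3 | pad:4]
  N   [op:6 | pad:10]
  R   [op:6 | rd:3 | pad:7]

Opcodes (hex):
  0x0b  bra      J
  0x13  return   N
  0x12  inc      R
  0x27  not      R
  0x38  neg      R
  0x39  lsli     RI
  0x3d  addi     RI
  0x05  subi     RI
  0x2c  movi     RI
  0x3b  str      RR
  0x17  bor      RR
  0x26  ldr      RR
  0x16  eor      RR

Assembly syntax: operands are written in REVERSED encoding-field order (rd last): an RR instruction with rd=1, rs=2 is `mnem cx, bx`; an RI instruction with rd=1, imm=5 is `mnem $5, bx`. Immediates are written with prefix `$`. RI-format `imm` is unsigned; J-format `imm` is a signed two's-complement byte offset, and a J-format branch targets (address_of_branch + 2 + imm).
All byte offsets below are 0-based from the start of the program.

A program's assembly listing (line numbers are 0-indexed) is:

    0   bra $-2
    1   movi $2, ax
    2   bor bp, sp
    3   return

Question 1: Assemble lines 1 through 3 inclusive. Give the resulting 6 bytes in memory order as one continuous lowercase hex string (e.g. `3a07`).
b0025fe04c00

L1: movi op=0x2c:6|rd=0:3|imm=2:7 ⇒ 0xb002 ⇒ big b0 02
L2: bor op=0x17:6|rd=7:3|rs=6:3|pad=0:4 ⇒ 0x5fe0 ⇒ big 5f e0
L3: return op=0x13:6|pad=0:10 ⇒ 0x4c00 ⇒ big 4c 00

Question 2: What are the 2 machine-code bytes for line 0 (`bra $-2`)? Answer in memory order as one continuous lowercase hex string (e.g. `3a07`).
2ffe

0. bra fields op=0xb:6|imm=-2:10 → word 2ffeh → 2f fe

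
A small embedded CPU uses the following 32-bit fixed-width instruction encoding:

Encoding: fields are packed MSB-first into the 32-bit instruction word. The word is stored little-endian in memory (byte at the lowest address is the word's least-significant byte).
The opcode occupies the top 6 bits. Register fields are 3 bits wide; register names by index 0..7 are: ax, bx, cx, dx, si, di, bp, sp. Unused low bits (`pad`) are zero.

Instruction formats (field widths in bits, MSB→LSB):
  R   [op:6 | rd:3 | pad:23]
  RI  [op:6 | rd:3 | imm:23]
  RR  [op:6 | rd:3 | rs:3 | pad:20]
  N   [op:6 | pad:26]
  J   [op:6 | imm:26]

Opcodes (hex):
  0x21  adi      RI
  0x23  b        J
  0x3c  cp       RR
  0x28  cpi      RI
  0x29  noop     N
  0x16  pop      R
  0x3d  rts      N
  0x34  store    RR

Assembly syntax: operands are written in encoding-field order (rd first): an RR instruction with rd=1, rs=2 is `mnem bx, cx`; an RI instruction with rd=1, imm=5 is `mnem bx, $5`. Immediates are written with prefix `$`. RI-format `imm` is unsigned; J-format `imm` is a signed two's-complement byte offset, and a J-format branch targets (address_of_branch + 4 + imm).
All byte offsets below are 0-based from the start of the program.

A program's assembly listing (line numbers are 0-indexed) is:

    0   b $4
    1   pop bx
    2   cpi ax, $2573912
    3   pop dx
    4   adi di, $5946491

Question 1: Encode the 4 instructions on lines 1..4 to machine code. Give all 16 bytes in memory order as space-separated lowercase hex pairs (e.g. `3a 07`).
L1: pop op=0x16:6|rd=1:3|pad=0:23 ⇒ 0x58800000 ⇒ little 00 00 80 58
L2: cpi op=0x28:6|rd=0:3|imm=2573912:23 ⇒ 0xa0274658 ⇒ little 58 46 27 a0
L3: pop op=0x16:6|rd=3:3|pad=0:23 ⇒ 0x59800000 ⇒ little 00 00 80 59
L4: adi op=0x21:6|rd=5:3|imm=5946491:23 ⇒ 0x86dabc7b ⇒ little 7b bc da 86

00 00 80 58 58 46 27 a0 00 00 80 59 7b bc da 86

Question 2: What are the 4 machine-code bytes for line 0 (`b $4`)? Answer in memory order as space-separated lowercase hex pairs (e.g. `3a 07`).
L0: b op=0x23:6|imm=4:26 ⇒ 0x8c000004 ⇒ little 04 00 00 8c

04 00 00 8c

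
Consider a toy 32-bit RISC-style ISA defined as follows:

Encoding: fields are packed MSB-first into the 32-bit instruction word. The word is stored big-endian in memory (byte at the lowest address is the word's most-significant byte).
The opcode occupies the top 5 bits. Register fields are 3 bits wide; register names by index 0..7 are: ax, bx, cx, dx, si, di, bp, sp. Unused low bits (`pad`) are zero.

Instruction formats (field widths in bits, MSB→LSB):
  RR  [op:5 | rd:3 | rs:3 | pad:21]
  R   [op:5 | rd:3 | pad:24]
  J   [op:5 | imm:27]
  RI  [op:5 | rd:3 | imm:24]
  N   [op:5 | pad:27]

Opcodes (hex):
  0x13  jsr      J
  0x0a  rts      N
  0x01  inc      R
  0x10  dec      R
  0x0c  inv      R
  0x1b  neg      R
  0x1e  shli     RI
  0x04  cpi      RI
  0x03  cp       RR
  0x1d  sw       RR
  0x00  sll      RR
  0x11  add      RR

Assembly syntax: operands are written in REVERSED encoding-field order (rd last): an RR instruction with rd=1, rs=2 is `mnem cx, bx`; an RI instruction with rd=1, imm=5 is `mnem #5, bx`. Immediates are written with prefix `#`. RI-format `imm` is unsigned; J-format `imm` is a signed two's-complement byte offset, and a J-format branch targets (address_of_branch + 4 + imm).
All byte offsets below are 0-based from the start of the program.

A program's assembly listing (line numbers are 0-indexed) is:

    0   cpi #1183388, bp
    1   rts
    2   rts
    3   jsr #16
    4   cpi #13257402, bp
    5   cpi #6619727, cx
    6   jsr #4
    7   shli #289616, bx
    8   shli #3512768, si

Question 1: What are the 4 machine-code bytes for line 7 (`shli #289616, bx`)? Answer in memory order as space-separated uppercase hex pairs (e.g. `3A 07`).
L7: shli op=0x1e:5|rd=1:3|imm=289616:24 ⇒ 0xf1046b50 ⇒ big f1 04 6b 50

F1 04 6B 50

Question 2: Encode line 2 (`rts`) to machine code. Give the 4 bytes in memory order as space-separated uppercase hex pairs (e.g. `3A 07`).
50 00 00 00

L2: rts op=0xa:5|pad=0:27 ⇒ 0x50000000 ⇒ big 50 00 00 00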